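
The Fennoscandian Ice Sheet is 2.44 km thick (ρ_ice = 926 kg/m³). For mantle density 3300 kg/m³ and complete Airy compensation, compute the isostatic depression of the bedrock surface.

By Archimedes' principle applied to the lithosphere: the ice load ρ_ice t is balanced by mantle displaced below, ρ_m s.
s = t ρ_ice / ρ_m = 2.44 km × 926/3300 = 0.685 km.

0.685 km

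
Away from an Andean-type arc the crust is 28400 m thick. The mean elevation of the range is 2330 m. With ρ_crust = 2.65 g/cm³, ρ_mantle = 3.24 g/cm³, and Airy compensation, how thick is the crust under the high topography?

Root depth r = h ρ_c / (ρ_m − ρ_c) = 2330 m × 2.65 / 0.59 = 10470 m.
Total thickness = T + h + r = 28400 m + 2330 m + 10470 m = 41200 m.

41200 m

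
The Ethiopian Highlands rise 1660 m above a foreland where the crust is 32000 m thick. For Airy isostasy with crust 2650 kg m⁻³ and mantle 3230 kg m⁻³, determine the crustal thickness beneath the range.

41200 m

Root depth r = h ρ_c / (ρ_m − ρ_c) = 1660 m × 2650 / 580 = 7584 m.
Total thickness = T + h + r = 32000 m + 1660 m + 7584 m = 41200 m.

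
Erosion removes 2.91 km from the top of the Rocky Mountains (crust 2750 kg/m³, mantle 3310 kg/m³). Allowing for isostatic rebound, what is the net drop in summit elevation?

0.492 km

Rebound u = e ρ_c/ρ_m = 2.91 km × 2750/3310 = 2.418 km.
Net surface drop = e − u = 2.91 km − 2.418 km = e (ρ_m − ρ_c)/ρ_m = 0.492 km.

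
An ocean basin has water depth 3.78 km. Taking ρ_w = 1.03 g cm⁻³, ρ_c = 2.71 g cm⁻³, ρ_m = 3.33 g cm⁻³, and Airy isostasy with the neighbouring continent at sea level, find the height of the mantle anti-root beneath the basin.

For local isostatic compensation: replacing crust with seawater at the top is compensated by replacing crust with mantle at the base: d (ρ_c − ρ_w) = a (ρ_m − ρ_c).
a = d (ρ_c − ρ_w)/(ρ_m − ρ_c) = 3.78 km × 1.68/0.62 = 10.2 km.

10.2 km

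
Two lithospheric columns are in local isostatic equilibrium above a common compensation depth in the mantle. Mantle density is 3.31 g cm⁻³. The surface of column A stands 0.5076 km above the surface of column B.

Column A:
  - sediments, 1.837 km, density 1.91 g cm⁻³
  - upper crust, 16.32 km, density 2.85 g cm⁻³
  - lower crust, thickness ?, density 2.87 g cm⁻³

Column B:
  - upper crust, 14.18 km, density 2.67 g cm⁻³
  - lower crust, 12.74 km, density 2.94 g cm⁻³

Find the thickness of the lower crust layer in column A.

12.3 km

Take the compensation level at the base of the deeper column (depth z_c below the surface of column A) and equate Σ ρ_i t_i down to z_c; mantle fills any gap and the z_c terms cancel.
Column A: 1.837×1.91 + 16.32×2.85 + x×2.87 + (z_c − 18.157 − x)×3.31
Column B: 0.5076×0 + 14.18×2.67 + 12.74×2.94 + (z_c − 0.5076 − 26.92)×3.31
The z_c×3.31 term appears on both sides and cancels. Collect the known terms of each column as K = Σ(ρt)_known − 3.31 × (depth of known layers): K_A = 50.02067 − 3.31×18.157 = −10.079; K_B = 75.3162 − 3.31×(0.5076 + 26.92) = −15.469156.
Balance: K_A − x×(3.31 − 2.87) = K_B, so x = (K_A − K_B)/(3.31 − 2.87) = 5.39016/0.44 = 12.3 km.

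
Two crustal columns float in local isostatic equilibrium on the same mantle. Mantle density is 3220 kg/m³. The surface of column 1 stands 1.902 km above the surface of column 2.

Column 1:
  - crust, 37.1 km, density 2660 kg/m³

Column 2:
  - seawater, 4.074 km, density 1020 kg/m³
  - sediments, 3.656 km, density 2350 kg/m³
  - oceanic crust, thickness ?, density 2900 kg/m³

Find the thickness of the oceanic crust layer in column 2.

Take the compensation level at the base of the deeper column (depth z_c below the surface of column 1) and equate Σ ρ_i t_i down to z_c; mantle fills any gap and the z_c terms cancel.
Column 1: 37.1×2660 + (z_c − 37.1)×3220
Column 2: 1.902×0 + 4.074×1020 + 3.656×2350 + x×2900 + (z_c − 1.902 − 7.73 − x)×3220
The z_c×3220 term appears on both sides and cancels. Collect the known terms of each column as K = Σ(ρt)_known − 3220 × (depth of known layers): K_1 = 98686 − 3220×37.1 = −20776; K_2 = 12747.08 − 3220×(1.902 + 7.73) = −18267.96.
Balance: K_1 = K_2 − x×(3220 − 2900), so x = (K_2 − K_1)/(3220 − 2900) = 2508.04/320 = 7.84 km.

7.84 km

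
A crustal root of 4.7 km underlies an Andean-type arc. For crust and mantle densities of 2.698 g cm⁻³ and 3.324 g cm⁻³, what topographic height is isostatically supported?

1.09 km

Balancing pressure at the compensation depth: ρ_c h = (ρ_m − ρ_c) r.
h = r (ρ_m − ρ_c) / ρ_c = 4.7 km × (3.324 − 2.698) / 2.698 = 1.09 km.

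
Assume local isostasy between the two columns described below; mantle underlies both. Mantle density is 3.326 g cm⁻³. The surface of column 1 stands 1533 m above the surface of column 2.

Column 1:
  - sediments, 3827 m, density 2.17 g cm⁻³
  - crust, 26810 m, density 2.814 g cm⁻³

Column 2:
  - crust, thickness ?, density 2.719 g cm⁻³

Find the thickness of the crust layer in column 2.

21500 m

Take the compensation level at the base of the deeper column (depth z_c below the surface of column 1) and equate Σ ρ_i t_i down to z_c; mantle fills any gap and the z_c terms cancel.
Column 1: 3827×2.17 + 26810×2.814 + (z_c − 30637)×3.326
Column 2: 1533×0 + x×2.719 + (z_c − 1533 − 0 − x)×3.326
The z_c×3.326 term appears on both sides and cancels. Collect the known terms of each column as K = Σ(ρt)_known − 3.326 × (depth of known layers): K_1 = 83747.93 − 3.326×30637 = −18150.732; K_2 = 0 − 3.326×(1533 + 0) = −5098.758.
Balance: K_1 = K_2 − x×(3.326 − 2.719), so x = (K_2 − K_1)/(3.326 − 2.719) = 13052/0.607 = 21500 m.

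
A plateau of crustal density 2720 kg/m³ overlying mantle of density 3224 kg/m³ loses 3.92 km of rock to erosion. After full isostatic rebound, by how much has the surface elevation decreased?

Rebound u = e ρ_c/ρ_m = 3.92 km × 2720/3224 = 3.307 km.
Net surface drop = e − u = 3.92 km − 3.307 km = e (ρ_m − ρ_c)/ρ_m = 0.613 km.

0.613 km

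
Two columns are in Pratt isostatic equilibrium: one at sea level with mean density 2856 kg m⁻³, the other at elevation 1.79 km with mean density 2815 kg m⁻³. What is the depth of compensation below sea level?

123 km

ρ_ref D = ρ (D + h) → D (ρ_ref − ρ) = ρ h.
D = ρ h/(ρ_ref − ρ) = 2815 × 1.79 km/(2856 − 2815) = 123 km.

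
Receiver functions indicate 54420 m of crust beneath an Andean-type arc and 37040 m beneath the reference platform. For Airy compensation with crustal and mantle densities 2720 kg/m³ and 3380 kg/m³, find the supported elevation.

3390 m

Excess crust Δ = 54420 m − 37040 m = 17380 m, split between elevation h and root r with h + r = Δ.
Airy balance ρ_c h = (ρ_m − ρ_c) r gives r = h ρ_c/(ρ_m − ρ_c), so h (1 + ρ_c/(ρ_m − ρ_c)) = Δ, i.e. h = Δ (ρ_m − ρ_c)/ρ_m.
h = 17380 m × 660/3380 = 3390 m.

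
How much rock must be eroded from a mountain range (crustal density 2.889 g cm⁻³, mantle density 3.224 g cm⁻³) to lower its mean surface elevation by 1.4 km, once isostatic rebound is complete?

13.5 km

Net drop Δ = e − u = e − e ρ_c/ρ_m = e (ρ_m − ρ_c)/ρ_m.
e = Δ ρ_m/(ρ_m − ρ_c) = 1.4 km × 3.224/0.335 = 13.5 km.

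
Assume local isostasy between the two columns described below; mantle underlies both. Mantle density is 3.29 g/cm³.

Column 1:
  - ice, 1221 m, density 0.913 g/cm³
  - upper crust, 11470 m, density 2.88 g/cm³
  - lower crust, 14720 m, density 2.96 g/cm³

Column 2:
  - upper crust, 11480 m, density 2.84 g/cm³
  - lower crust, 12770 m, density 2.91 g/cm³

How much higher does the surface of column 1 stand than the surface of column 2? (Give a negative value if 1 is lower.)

743 m

For any compensation level in the mantle, the mantle terms cancel and isostasy reduces to e = (Σt_1 − Σt_2) − (Σ(ρt)_1 − Σ(ρt)_2) / ρ_m.
Σt_1 = 27411 m; Σt_2 = 24250 m; Σ(ρt)_1 = 77719.573; Σ(ρt)_2 = 69763.9 (in m·g/cm³).
e = (27411 − 24250) − (77719.573 − 69763.9) / 3.29 = 743 m.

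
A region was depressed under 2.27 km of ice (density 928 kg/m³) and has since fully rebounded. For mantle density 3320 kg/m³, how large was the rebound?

Removing the load lets mantle flow back in; uplift u satisfies ρ_ice t = ρ_m u.
u = t ρ_ice/ρ_m = 2.27 km × 928/3320 = 0.635 km.

0.635 km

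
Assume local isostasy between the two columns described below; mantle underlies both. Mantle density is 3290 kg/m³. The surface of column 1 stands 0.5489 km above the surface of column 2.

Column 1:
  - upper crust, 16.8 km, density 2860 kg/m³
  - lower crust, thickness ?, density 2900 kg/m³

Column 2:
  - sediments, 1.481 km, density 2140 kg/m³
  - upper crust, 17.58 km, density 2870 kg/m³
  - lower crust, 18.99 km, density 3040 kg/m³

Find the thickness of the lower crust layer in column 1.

21.6 km

Take the compensation level at the base of the deeper column (depth z_c below the surface of column 1) and equate Σ ρ_i t_i down to z_c; mantle fills any gap and the z_c terms cancel.
Column 1: 16.8×2860 + x×2900 + (z_c − 16.8 − x)×3290
Column 2: 0.5489×0 + 1.481×2140 + 17.58×2870 + 18.99×3040 + (z_c − 0.5489 − 38.051)×3290
The z_c×3290 term appears on both sides and cancels. Collect the known terms of each column as K = Σ(ρt)_known − 3290 × (depth of known layers): K_1 = 48048 − 3290×16.8 = −7224; K_2 = 111353.54 − 3290×(0.5489 + 38.051) = −15640.131.
Balance: K_1 − x×(3290 − 2900) = K_2, so x = (K_1 − K_2)/(3290 − 2900) = 8416.13/390 = 21.6 km.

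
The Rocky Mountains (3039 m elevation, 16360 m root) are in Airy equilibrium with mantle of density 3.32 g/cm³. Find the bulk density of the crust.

ρ_c h = (ρ_m − ρ_c) r → ρ_c (h + r) = ρ_m r → ρ_c = ρ_m r / (h + r).
ρ_c = 3.32 × 16360 m / (3039 m + 16360 m) = 2.8 g/cm³.

2.8 g/cm³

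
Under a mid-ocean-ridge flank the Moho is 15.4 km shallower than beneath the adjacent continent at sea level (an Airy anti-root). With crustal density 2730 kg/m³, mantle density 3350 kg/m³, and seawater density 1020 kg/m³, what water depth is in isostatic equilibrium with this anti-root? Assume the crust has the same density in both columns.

Replacing a thickness d of crust by seawater at the top must be balanced by replacing crust with mantle at the base: d (ρ_c − ρ_w) = a (ρ_m − ρ_c).
d = a (ρ_m − ρ_c)/(ρ_c − ρ_w) = 15.4 km × 620/1710 = 5.58 km.

5.58 km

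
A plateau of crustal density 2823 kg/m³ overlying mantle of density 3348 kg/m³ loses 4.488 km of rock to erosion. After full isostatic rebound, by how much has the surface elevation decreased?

0.704 km

Rebound u = e ρ_c/ρ_m = 4.488 km × 2823/3348 = 3.784 km.
Net surface drop = e − u = 4.488 km − 3.784 km = e (ρ_m − ρ_c)/ρ_m = 0.704 km.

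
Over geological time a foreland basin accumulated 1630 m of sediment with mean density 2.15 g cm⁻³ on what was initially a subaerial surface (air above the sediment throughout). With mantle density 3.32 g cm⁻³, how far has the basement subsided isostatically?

1060 m

Subaerial load: s = t ρ_sed / ρ_m = 1630 m × 2.15/3.32 = 1060 m.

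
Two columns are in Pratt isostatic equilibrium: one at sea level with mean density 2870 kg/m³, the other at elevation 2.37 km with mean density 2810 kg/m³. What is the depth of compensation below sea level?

ρ_ref D = ρ (D + h) → D (ρ_ref − ρ) = ρ h.
D = ρ h/(ρ_ref − ρ) = 2810 × 2.37 km/(2870 − 2810) = 111 km.

111 km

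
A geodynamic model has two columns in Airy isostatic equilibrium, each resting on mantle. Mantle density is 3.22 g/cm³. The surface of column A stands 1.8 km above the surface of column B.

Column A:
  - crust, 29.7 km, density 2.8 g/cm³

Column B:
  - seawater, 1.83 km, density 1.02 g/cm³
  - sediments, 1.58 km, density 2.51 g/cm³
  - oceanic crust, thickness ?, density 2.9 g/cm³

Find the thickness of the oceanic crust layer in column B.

Take the compensation level at the base of the deeper column (depth z_c below the surface of column A) and equate Σ ρ_i t_i down to z_c; mantle fills any gap and the z_c terms cancel.
Column A: 29.7×2.8 + (z_c − 29.7)×3.22
Column B: 1.8×0 + 1.83×1.02 + 1.58×2.51 + x×2.9 + (z_c − 1.8 − 3.41 − x)×3.22
The z_c×3.22 term appears on both sides and cancels. Collect the known terms of each column as K = Σ(ρt)_known − 3.22 × (depth of known layers): K_A = 83.16 − 3.22×29.7 = −12.474; K_B = 5.8324 − 3.22×(1.8 + 3.41) = −10.9438.
Balance: K_A = K_B − x×(3.22 − 2.9), so x = (K_B − K_A)/(3.22 − 2.9) = 1.5302/0.32 = 4.78 km.

4.78 km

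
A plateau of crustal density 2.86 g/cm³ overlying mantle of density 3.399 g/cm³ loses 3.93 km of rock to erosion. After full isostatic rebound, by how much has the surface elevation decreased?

Rebound u = e ρ_c/ρ_m = 3.93 km × 2.86/3.399 = 3.307 km.
Net surface drop = e − u = 3.93 km − 3.307 km = e (ρ_m − ρ_c)/ρ_m = 0.623 km.

0.623 km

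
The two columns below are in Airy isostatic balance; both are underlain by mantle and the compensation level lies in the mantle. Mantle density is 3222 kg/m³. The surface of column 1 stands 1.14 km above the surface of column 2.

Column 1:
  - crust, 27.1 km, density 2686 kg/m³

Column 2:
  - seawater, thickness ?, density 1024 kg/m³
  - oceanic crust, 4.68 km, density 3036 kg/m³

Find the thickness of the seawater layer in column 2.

4.54 km

Take the compensation level at the base of the deeper column (depth z_c below the surface of column 1) and equate Σ ρ_i t_i down to z_c; mantle fills any gap and the z_c terms cancel.
Column 1: 27.1×2686 + (z_c − 27.1)×3222
Column 2: 1.14×0 + x×1024 + 4.68×3036 + (z_c − 1.14 − 4.68 − x)×3222
The z_c×3222 term appears on both sides and cancels. Collect the known terms of each column as K = Σ(ρt)_known − 3222 × (depth of known layers): K_1 = 72790.6 − 3222×27.1 = −14525.6; K_2 = 14208.48 − 3222×(1.14 + 4.68) = −4543.56.
Balance: K_1 = K_2 − x×(3222 − 1024), so x = (K_2 − K_1)/(3222 − 1024) = 9982.04/2198 = 4.54 km.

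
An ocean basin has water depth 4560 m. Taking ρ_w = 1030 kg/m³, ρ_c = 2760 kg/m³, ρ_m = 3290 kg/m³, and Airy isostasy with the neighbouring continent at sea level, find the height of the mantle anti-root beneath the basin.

14900 m

In Airy isostatic equilibrium: replacing crust with seawater at the top is compensated by replacing crust with mantle at the base: d (ρ_c − ρ_w) = a (ρ_m − ρ_c).
a = d (ρ_c − ρ_w)/(ρ_m − ρ_c) = 4560 m × 1730/530 = 14900 m.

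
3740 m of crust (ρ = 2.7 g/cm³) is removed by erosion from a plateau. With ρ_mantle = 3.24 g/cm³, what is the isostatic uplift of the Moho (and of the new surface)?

Unloading: uplift u = e ρ_c/ρ_m = 3740 m × 2.7/3.24 = 3120 m.

3120 m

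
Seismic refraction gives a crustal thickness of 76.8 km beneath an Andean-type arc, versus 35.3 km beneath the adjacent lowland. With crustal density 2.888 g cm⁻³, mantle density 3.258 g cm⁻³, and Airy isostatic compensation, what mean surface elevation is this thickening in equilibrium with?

Excess crust Δ = 76.8 km − 35.3 km = 41.5 km, split between elevation h and root r with h + r = Δ.
Airy balance ρ_c h = (ρ_m − ρ_c) r gives r = h ρ_c/(ρ_m − ρ_c), so h (1 + ρ_c/(ρ_m − ρ_c)) = Δ, i.e. h = Δ (ρ_m − ρ_c)/ρ_m.
h = 41.5 km × 0.37/3.258 = 4.71 km.

4.71 km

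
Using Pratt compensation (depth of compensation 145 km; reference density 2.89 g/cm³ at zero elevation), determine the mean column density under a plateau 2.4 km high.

2.84 g/cm³

Pratt balance: ρ_ref D = ρ (D + h).
ρ = ρ_ref D/(D + h) = 2.89 × 145 km/(145 km + 2.4 km) = 2.84 g/cm³.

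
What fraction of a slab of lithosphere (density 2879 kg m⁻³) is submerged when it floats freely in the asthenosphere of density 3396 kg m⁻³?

84.8%

Submerged fraction = ρ_obj/ρ_fluid = 2879/3396 = 84.8%.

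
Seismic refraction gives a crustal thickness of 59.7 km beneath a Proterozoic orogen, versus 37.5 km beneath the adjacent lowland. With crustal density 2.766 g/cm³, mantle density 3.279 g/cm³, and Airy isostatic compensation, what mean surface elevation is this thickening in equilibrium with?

Excess crust Δ = 59.7 km − 37.5 km = 22.2 km, split between elevation h and root r with h + r = Δ.
Airy balance ρ_c h = (ρ_m − ρ_c) r gives r = h ρ_c/(ρ_m − ρ_c), so h (1 + ρ_c/(ρ_m − ρ_c)) = Δ, i.e. h = Δ (ρ_m − ρ_c)/ρ_m.
h = 22.2 km × 0.513/3.279 = 3.47 km.

3.47 km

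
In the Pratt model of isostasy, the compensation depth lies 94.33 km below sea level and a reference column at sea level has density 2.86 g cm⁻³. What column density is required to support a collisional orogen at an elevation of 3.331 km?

2.76 g cm⁻³

Pratt balance: ρ_ref D = ρ (D + h).
ρ = ρ_ref D/(D + h) = 2.86 × 94.33 km/(94.33 km + 3.331 km) = 2.76 g cm⁻³.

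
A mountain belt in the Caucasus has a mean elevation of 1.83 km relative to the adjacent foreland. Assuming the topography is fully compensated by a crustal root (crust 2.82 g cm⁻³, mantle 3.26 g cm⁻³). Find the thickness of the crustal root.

11.7 km

For local isostatic compensation: the weight of the topography is balanced by the buoyancy of the root, ρ_c h = (ρ_m − ρ_c) r.
r = h · ρ_c / (ρ_m − ρ_c) = 1.83 km × 2.82 / (3.26 − 2.82) = 11.7 km.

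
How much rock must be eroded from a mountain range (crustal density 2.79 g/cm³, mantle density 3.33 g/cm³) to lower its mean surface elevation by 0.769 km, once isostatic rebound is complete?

Net drop Δ = e − u = e − e ρ_c/ρ_m = e (ρ_m − ρ_c)/ρ_m.
e = Δ ρ_m/(ρ_m − ρ_c) = 0.769 km × 3.33/0.54 = 4.74 km.

4.74 km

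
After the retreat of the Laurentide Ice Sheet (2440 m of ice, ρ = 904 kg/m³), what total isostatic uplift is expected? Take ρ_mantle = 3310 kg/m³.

Removing the load lets mantle flow back in; uplift u satisfies ρ_ice t = ρ_m u.
u = t ρ_ice/ρ_m = 2440 m × 904/3310 = 666 m.

666 m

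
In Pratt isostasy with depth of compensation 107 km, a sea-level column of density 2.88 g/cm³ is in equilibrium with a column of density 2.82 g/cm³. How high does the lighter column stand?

ρ_ref D = ρ (D + h) → h = D (ρ_ref − ρ)/ρ.
h = 107 km × (2.88 − 2.82)/2.82 = 2.28 km.

2.28 km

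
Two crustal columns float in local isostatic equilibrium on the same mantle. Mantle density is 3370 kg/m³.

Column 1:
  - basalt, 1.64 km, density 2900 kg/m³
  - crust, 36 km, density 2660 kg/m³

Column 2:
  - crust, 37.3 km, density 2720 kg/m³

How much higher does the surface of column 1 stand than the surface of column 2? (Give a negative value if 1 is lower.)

For any compensation level in the mantle, the mantle terms cancel and isostasy reduces to e = (Σt_1 − Σt_2) − (Σ(ρt)_1 − Σ(ρt)_2) / ρ_m.
Σt_1 = 37.64 km; Σt_2 = 37.3 km; Σ(ρt)_1 = 100516; Σ(ρt)_2 = 101456 (in km·kg/m³).
e = (37.64 − 37.3) − (100516 − 101456) / 3370 = 0.619 km.

0.619 km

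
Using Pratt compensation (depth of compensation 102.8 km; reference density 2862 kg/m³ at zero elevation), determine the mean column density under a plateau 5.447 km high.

Pratt balance: ρ_ref D = ρ (D + h).
ρ = ρ_ref D/(D + h) = 2862 × 102.8 km/(102.8 km + 5.447 km) = 2720 kg/m³.

2720 kg/m³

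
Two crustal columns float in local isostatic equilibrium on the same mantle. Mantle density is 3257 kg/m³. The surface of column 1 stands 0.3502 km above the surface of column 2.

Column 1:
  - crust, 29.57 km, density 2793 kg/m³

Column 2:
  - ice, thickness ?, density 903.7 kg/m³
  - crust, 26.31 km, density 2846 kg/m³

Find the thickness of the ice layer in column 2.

Take the compensation level at the base of the deeper column (depth z_c below the surface of column 1) and equate Σ ρ_i t_i down to z_c; mantle fills any gap and the z_c terms cancel.
Column 1: 29.57×2793 + (z_c − 29.57)×3257
Column 2: 0.3502×0 + x×903.7 + 26.31×2846 + (z_c − 0.3502 − 26.31 − x)×3257
The z_c×3257 term appears on both sides and cancels. Collect the known terms of each column as K = Σ(ρt)_known − 3257 × (depth of known layers): K_1 = 82589.01 − 3257×29.57 = −13720.48; K_2 = 74878.26 − 3257×(0.3502 + 26.31) = −11954.0114.
Balance: K_1 = K_2 − x×(3257 − 903.7), so x = (K_2 − K_1)/(3257 − 903.7) = 1766.47/2353.3 = 0.751 km.

0.751 km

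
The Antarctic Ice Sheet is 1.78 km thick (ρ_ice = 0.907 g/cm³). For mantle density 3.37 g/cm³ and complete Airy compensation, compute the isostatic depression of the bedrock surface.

0.479 km

For local isostatic compensation: the ice load ρ_ice t is balanced by mantle displaced below, ρ_m s.
s = t ρ_ice / ρ_m = 1.78 km × 0.907/3.37 = 0.479 km.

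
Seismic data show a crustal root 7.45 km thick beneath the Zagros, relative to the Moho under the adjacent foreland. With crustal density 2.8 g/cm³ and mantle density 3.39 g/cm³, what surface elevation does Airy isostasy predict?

For local isostatic compensation: ρ_c h = (ρ_m − ρ_c) r.
h = r (ρ_m − ρ_c) / ρ_c = 7.45 km × (3.39 − 2.8) / 2.8 = 1.57 km.

1.57 km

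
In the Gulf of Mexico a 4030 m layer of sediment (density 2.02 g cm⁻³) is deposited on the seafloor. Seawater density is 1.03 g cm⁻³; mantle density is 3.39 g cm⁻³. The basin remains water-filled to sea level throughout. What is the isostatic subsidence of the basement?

Submarine loading: the sediment displaces seawater, and the subsidence is in turn flooded, so s (ρ_m − ρ_w) = t (ρ_sed − ρ_w).
s = 4030 m × (2.02 − 1.03) / (3.39 − 1.03) = 1690 m.

1690 m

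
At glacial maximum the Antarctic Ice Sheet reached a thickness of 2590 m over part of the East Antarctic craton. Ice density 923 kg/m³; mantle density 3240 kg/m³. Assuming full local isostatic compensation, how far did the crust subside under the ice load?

By Archimedes' principle applied to the lithosphere: the ice load ρ_ice t is balanced by mantle displaced below, ρ_m s.
s = t ρ_ice / ρ_m = 2590 m × 923/3240 = 738 m.

738 m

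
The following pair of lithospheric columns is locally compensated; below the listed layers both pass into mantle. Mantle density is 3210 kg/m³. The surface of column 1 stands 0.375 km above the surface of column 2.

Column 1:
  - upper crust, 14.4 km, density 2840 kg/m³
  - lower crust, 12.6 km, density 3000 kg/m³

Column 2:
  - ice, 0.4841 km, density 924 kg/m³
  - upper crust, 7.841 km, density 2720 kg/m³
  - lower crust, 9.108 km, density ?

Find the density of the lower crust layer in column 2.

3010 kg/m³

Take the compensation level at the base of the deeper column (depth z_c below the surface of column 1) and equate Σ ρ_i t_i down to z_c; mantle fills any gap and the z_c terms cancel.
Column 1: 14.4×2840 + 12.6×3000 + (z_c − 27)×3210
Column 2: 0.375×0 + 0.4841×924 + 7.841×2720 + 9.108×ρ + (z_c − 0.375 − 17.4331)×3210
The z_c×3210 term appears on both sides and cancels. Collect the known terms of each column as K = Σ(ρt)_known − 3210 × (depth of known layers): K_1 = 78696 − 3210×27 = −7974; K_2 = 21774.8284 − 3210×(0.375 + 17.4331) = −35389.1726.
Balance: K_1 = K_2 + 9.108×ρ, so ρ = (K_1 − K_2)/9.108 = 27415.2/9.108 = 3010 kg/m³.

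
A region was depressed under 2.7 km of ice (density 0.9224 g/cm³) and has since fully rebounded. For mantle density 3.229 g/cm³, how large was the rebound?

0.771 km

Removing the load lets mantle flow back in; uplift u satisfies ρ_ice t = ρ_m u.
u = t ρ_ice/ρ_m = 2.7 km × 0.9224/3.229 = 0.771 km.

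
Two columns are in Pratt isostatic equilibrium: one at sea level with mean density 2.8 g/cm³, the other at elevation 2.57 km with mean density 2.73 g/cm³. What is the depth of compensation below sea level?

100 km

ρ_ref D = ρ (D + h) → D (ρ_ref − ρ) = ρ h.
D = ρ h/(ρ_ref − ρ) = 2.73 × 2.57 km/(2.8 − 2.73) = 100 km.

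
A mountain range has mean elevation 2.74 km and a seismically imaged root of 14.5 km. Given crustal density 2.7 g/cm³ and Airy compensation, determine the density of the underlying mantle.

3.21 g/cm³

Airy balance: ρ_c h = (ρ_m − ρ_c) r → ρ_m = ρ_c (1 + h/r).
ρ_m = 2.7 × (1 + 2.74 km/14.5 km) = 3.21 g/cm³.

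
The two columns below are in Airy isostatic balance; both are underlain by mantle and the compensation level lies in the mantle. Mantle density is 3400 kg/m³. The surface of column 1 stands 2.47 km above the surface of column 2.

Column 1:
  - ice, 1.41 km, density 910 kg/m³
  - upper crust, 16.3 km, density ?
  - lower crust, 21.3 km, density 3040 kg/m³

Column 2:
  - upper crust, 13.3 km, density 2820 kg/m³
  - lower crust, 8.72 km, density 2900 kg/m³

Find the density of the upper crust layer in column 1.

Take the compensation level at the base of the deeper column (depth z_c below the surface of column 1) and equate Σ ρ_i t_i down to z_c; mantle fills any gap and the z_c terms cancel.
Column 1: 1.41×910 + 16.3×ρ + 21.3×3040 + (z_c − 39.01)×3400
Column 2: 2.47×0 + 13.3×2820 + 8.72×2900 + (z_c − 2.47 − 22.02)×3400
The z_c×3400 term appears on both sides and cancels. Collect the known terms of each column as K = Σ(ρt)_known − 3400 × (depth of known layers): K_1 = 66035.1 − 3400×39.01 = −66598.9; K_2 = 62794 − 3400×(2.47 + 22.02) = −20472.
Balance: K_1 + 16.3×ρ = K_2, so ρ = (K_2 − K_1)/16.3 = 46126.9/16.3 = 2830 kg/m³.

2830 kg/m³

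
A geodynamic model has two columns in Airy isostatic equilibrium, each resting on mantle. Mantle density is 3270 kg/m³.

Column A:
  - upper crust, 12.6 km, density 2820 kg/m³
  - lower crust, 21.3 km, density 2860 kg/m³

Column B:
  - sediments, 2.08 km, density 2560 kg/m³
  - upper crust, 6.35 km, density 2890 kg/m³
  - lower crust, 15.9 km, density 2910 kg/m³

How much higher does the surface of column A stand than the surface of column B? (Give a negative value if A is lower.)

1.46 km

For any compensation level in the mantle, the mantle terms cancel and isostasy reduces to e = (Σt_A − Σt_B) − (Σ(ρt)_A − Σ(ρt)_B) / ρ_m.
Σt_A = 33.9 km; Σt_B = 24.33 km; Σ(ρt)_A = 96450; Σ(ρt)_B = 69945.3 (in km·kg/m³).
e = (33.9 − 24.33) − (96450 − 69945.3) / 3270 = 1.46 km.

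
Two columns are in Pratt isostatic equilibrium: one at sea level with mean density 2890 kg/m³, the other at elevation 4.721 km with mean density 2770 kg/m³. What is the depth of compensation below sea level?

ρ_ref D = ρ (D + h) → D (ρ_ref − ρ) = ρ h.
D = ρ h/(ρ_ref − ρ) = 2770 × 4.721 km/(2890 − 2770) = 109 km.

109 km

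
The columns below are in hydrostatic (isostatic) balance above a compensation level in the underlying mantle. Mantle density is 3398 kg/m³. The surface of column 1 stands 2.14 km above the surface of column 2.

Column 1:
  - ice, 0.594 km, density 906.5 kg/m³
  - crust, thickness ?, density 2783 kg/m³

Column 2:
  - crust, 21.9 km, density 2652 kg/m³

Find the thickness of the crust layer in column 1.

36 km

Take the compensation level at the base of the deeper column (depth z_c below the surface of column 1) and equate Σ ρ_i t_i down to z_c; mantle fills any gap and the z_c terms cancel.
Column 1: 0.594×906.5 + x×2783 + (z_c − 0.594 − x)×3398
Column 2: 2.14×0 + 21.9×2652 + (z_c − 2.14 − 21.9)×3398
The z_c×3398 term appears on both sides and cancels. Collect the known terms of each column as K = Σ(ρt)_known − 3398 × (depth of known layers): K_1 = 538.461 − 3398×0.594 = −1479.951; K_2 = 58078.8 − 3398×(2.14 + 21.9) = −23609.12.
Balance: K_1 − x×(3398 − 2783) = K_2, so x = (K_1 − K_2)/(3398 − 2783) = 22129.2/615 = 36 km.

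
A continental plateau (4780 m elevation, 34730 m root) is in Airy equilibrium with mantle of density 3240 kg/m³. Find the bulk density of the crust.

ρ_c h = (ρ_m − ρ_c) r → ρ_c (h + r) = ρ_m r → ρ_c = ρ_m r / (h + r).
ρ_c = 3240 × 34730 m / (4780 m + 34730 m) = 2850 kg/m³.

2850 kg/m³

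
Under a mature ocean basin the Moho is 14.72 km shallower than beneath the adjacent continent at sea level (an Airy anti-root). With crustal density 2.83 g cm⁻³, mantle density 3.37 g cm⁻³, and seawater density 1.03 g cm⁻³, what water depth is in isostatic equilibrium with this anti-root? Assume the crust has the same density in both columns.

4.42 km

Replacing a thickness d of crust by seawater at the top must be balanced by replacing crust with mantle at the base: d (ρ_c − ρ_w) = a (ρ_m − ρ_c).
d = a (ρ_m − ρ_c)/(ρ_c − ρ_w) = 14.72 km × 0.54/1.8 = 4.42 km.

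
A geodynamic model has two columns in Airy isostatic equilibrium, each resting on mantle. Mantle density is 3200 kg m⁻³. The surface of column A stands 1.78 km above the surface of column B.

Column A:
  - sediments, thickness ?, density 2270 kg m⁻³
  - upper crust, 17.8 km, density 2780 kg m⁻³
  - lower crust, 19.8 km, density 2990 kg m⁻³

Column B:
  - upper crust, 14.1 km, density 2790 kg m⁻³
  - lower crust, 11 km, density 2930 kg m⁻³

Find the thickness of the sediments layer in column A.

3.02 km

Take the compensation level at the base of the deeper column (depth z_c below the surface of column A) and equate Σ ρ_i t_i down to z_c; mantle fills any gap and the z_c terms cancel.
Column A: x×2270 + 17.8×2780 + 19.8×2990 + (z_c − 37.6 − x)×3200
Column B: 1.78×0 + 14.1×2790 + 11×2930 + (z_c − 1.78 − 25.1)×3200
The z_c×3200 term appears on both sides and cancels. Collect the known terms of each column as K = Σ(ρt)_known − 3200 × (depth of known layers): K_A = 108686 − 3200×37.6 = −11634; K_B = 71569 − 3200×(1.78 + 25.1) = −14447.
Balance: K_A − x×(3200 − 2270) = K_B, so x = (K_A − K_B)/(3200 − 2270) = 2813/930 = 3.02 km.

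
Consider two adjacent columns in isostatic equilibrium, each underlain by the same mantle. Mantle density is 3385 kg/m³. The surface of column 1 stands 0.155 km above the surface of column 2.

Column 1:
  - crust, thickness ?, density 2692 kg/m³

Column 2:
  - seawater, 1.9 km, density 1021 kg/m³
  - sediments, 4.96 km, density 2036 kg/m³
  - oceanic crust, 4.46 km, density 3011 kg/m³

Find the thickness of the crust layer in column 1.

19.3 km

Take the compensation level at the base of the deeper column (depth z_c below the surface of column 1) and equate Σ ρ_i t_i down to z_c; mantle fills any gap and the z_c terms cancel.
Column 1: x×2692 + (z_c − 0 − x)×3385
Column 2: 0.155×0 + 1.9×1021 + 4.96×2036 + 4.46×3011 + (z_c − 0.155 − 11.32)×3385
The z_c×3385 term appears on both sides and cancels. Collect the known terms of each column as K = Σ(ρt)_known − 3385 × (depth of known layers): K_1 = 0 − 3385×0 = 0; K_2 = 25467.52 − 3385×(0.155 + 11.32) = −13375.355.
Balance: K_1 − x×(3385 − 2692) = K_2, so x = (K_1 − K_2)/(3385 − 2692) = 13375.4/693 = 19.3 km.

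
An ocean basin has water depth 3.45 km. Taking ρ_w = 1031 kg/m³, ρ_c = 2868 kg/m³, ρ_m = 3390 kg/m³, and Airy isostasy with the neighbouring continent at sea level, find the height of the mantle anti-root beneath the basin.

Isostatic balance requires: replacing crust with seawater at the top is compensated by replacing crust with mantle at the base: d (ρ_c − ρ_w) = a (ρ_m − ρ_c).
a = d (ρ_c − ρ_w)/(ρ_m − ρ_c) = 3.45 km × 1837/522 = 12.1 km.

12.1 km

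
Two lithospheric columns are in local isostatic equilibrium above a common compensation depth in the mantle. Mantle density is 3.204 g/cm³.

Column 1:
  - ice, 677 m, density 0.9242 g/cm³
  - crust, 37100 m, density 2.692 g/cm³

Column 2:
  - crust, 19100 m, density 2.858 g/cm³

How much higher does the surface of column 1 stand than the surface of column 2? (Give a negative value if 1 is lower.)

For any compensation level in the mantle, the mantle terms cancel and isostasy reduces to e = (Σt_1 − Σt_2) − (Σ(ρt)_1 − Σ(ρt)_2) / ρ_m.
Σt_1 = 37777 m; Σt_2 = 19100 m; Σ(ρt)_1 = 100498.883; Σ(ρt)_2 = 54587.8 (in m·g/cm³).
e = (37777 − 19100) − (100498.883 − 54587.8) / 3.204 = 4350 m.

4350 m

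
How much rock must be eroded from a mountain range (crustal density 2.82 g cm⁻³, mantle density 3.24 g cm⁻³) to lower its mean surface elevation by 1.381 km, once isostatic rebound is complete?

10.7 km

Net drop Δ = e − u = e − e ρ_c/ρ_m = e (ρ_m − ρ_c)/ρ_m.
e = Δ ρ_m/(ρ_m − ρ_c) = 1.381 km × 3.24/0.42 = 10.7 km.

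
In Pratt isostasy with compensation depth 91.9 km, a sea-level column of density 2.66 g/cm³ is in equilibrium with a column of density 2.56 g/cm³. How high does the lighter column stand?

ρ_ref D = ρ (D + h) → h = D (ρ_ref − ρ)/ρ.
h = 91.9 km × (2.66 − 2.56)/2.56 = 3.59 km.

3.59 km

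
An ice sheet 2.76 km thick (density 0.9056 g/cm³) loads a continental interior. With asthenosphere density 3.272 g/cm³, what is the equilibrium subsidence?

Equating mass per unit area of the two columns: the ice load ρ_ice t is balanced by mantle displaced below, ρ_m s.
s = t ρ_ice / ρ_m = 2.76 km × 0.9056/3.272 = 0.764 km.

0.764 km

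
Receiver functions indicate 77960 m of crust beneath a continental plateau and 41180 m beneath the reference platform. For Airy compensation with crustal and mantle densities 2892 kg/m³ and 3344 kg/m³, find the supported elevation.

4970 m

Excess crust Δ = 77960 m − 41180 m = 36780 m, split between elevation h and root r with h + r = Δ.
Airy balance ρ_c h = (ρ_m − ρ_c) r gives r = h ρ_c/(ρ_m − ρ_c), so h (1 + ρ_c/(ρ_m − ρ_c)) = Δ, i.e. h = Δ (ρ_m − ρ_c)/ρ_m.
h = 36780 m × 452/3344 = 4970 m.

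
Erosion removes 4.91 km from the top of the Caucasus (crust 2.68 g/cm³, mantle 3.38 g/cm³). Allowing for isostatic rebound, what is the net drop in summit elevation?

Rebound u = e ρ_c/ρ_m = 4.91 km × 2.68/3.38 = 3.893 km.
Net surface drop = e − u = 4.91 km − 3.893 km = e (ρ_m − ρ_c)/ρ_m = 1.02 km.

1.02 km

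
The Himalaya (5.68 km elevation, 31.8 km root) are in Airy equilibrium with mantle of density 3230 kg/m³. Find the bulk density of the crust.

ρ_c h = (ρ_m − ρ_c) r → ρ_c (h + r) = ρ_m r → ρ_c = ρ_m r / (h + r).
ρ_c = 3230 × 31.8 km / (5.68 km + 31.8 km) = 2740 kg/m³.

2740 kg/m³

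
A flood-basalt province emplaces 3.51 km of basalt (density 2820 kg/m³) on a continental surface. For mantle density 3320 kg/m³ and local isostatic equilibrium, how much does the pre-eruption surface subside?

Subaerial loading: s = t ρ_load / ρ_m.
s = 3.51 km × 2820/3320 = 2.98 km.

2.98 km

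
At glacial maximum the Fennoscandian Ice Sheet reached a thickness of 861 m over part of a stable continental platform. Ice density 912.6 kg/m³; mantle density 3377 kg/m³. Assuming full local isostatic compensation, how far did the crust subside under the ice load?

233 m

Isostatic balance requires: the ice load ρ_ice t is balanced by mantle displaced below, ρ_m s.
s = t ρ_ice / ρ_m = 861 m × 912.6/3377 = 233 m.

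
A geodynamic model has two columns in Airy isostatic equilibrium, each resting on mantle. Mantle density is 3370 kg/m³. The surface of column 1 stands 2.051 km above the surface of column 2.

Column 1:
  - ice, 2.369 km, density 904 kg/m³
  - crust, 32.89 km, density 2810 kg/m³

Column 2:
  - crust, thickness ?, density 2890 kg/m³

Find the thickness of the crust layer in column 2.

Take the compensation level at the base of the deeper column (depth z_c below the surface of column 1) and equate Σ ρ_i t_i down to z_c; mantle fills any gap and the z_c terms cancel.
Column 1: 2.369×904 + 32.89×2810 + (z_c − 35.259)×3370
Column 2: 2.051×0 + x×2890 + (z_c − 2.051 − 0 − x)×3370
The z_c×3370 term appears on both sides and cancels. Collect the known terms of each column as K = Σ(ρt)_known − 3370 × (depth of known layers): K_1 = 94562.476 − 3370×35.259 = −24260.354; K_2 = 0 − 3370×(2.051 + 0) = −6911.87.
Balance: K_1 = K_2 − x×(3370 − 2890), so x = (K_2 − K_1)/(3370 − 2890) = 17348.5/480 = 36.1 km.

36.1 km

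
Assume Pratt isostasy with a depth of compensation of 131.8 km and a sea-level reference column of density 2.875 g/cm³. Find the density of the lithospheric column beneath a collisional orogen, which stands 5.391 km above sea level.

2.76 g/cm³

Pratt balance: ρ_ref D = ρ (D + h).
ρ = ρ_ref D/(D + h) = 2.875 × 131.8 km/(131.8 km + 5.391 km) = 2.76 g/cm³.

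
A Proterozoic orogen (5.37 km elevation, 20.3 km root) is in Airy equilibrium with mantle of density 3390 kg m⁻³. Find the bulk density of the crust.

ρ_c h = (ρ_m − ρ_c) r → ρ_c (h + r) = ρ_m r → ρ_c = ρ_m r / (h + r).
ρ_c = 3390 × 20.3 km / (5.37 km + 20.3 km) = 2680 kg m⁻³.

2680 kg m⁻³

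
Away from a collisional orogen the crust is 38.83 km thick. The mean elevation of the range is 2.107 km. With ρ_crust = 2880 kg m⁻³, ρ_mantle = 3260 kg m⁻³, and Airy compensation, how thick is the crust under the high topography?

56.9 km

Root depth r = h ρ_c / (ρ_m − ρ_c) = 2.107 km × 2880 / 380 = 15.97 km.
Total thickness = T + h + r = 38.83 km + 2.107 km + 15.97 km = 56.9 km.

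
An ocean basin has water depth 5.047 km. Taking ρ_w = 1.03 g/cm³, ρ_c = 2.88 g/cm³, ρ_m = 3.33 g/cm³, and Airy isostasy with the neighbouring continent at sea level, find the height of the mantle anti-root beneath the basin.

By Archimedes' principle applied to the lithosphere: replacing crust with seawater at the top is compensated by replacing crust with mantle at the base: d (ρ_c − ρ_w) = a (ρ_m − ρ_c).
a = d (ρ_c − ρ_w)/(ρ_m − ρ_c) = 5.047 km × 1.85/0.45 = 20.7 km.

20.7 km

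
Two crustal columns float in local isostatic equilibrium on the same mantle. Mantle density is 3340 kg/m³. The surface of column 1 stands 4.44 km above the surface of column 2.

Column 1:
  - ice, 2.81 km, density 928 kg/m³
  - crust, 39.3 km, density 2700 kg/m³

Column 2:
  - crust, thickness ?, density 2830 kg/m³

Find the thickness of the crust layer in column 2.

33.5 km

Take the compensation level at the base of the deeper column (depth z_c below the surface of column 1) and equate Σ ρ_i t_i down to z_c; mantle fills any gap and the z_c terms cancel.
Column 1: 2.81×928 + 39.3×2700 + (z_c − 42.11)×3340
Column 2: 4.44×0 + x×2830 + (z_c − 4.44 − 0 − x)×3340
The z_c×3340 term appears on both sides and cancels. Collect the known terms of each column as K = Σ(ρt)_known − 3340 × (depth of known layers): K_1 = 108717.68 − 3340×42.11 = −31929.72; K_2 = 0 − 3340×(4.44 + 0) = −14829.6.
Balance: K_1 = K_2 − x×(3340 − 2830), so x = (K_2 − K_1)/(3340 − 2830) = 17100.1/510 = 33.5 km.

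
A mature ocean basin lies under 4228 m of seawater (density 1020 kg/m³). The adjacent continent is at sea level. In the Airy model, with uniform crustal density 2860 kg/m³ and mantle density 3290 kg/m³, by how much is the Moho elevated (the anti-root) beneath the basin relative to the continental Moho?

18100 m

Balancing pressure at the compensation depth: replacing crust with seawater at the top is compensated by replacing crust with mantle at the base: d (ρ_c − ρ_w) = a (ρ_m − ρ_c).
a = d (ρ_c − ρ_w)/(ρ_m − ρ_c) = 4228 m × 1840/430 = 18100 m.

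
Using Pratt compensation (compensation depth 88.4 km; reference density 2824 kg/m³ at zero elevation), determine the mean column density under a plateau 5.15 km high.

Pratt balance: ρ_ref D = ρ (D + h).
ρ = ρ_ref D/(D + h) = 2824 × 88.4 km/(88.4 km + 5.15 km) = 2670 kg/m³.

2670 kg/m³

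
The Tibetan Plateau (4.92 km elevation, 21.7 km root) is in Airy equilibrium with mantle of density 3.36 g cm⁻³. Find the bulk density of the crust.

2.74 g cm⁻³

ρ_c h = (ρ_m − ρ_c) r → ρ_c (h + r) = ρ_m r → ρ_c = ρ_m r / (h + r).
ρ_c = 3.36 × 21.7 km / (4.92 km + 21.7 km) = 2.74 g cm⁻³.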